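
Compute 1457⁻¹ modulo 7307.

2989

7307 = 5·1457 + 22
1457 = 66·22 + 5
22 = 4·5 + 2
5 = 2·2 + 1
2 = 2·1 + 0
gcd(1457, 7307) = 1, so the inverse exists.
Bézout: 1 = −596·7307 + 2989·1457.
So 1457⁻¹ ≡ 2989 (mod 7307).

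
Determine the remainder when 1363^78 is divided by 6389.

By square-and-multiply:
1363^1 ≡ 1363 (mod 6389)
1363^2 ≡ 1363^2 = 1857769 ≡ 4959 (mod 6389)
1363^4 ≡ 4959^2 = 24591681 ≡ 420 (mod 6389)
1363^8 ≡ 420^2 = 176400 ≡ 3897 (mod 6389)
1363^16 ≡ 3897^2 = 15186609 ≡ 6345 (mod 6389)
1363^32 ≡ 6345^2 = 40259025 ≡ 1936 (mod 6389)
1363^64 ≡ 1936^2 = 3748096 ≡ 4142 (mod 6389)
1363^78 = 1363^64 · 1363^8 · 1363^4 · 1363^2 ≡ 4142 · 3897 · 420 · 4959 (mod 6389).
Accumulate the product:
4142 · 3897 = 16141374 ≡ 2760
2760 · 420 = 1159200 ≡ 2791
2791 · 4959 = 13840569 ≡ 1995

1995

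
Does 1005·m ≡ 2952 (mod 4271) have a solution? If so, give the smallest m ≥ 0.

gcd(1005, 4271) = 1, so a unique solution mod 4271 exists.
1005⁻¹ ≡ 17 (mod 4271).
m ≡ 17·2952 ≡ 3203 (mod 4271).

3203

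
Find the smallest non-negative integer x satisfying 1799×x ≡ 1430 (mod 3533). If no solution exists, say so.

44

gcd(1799, 3533) = 1, so a unique solution mod 3533 exists.
1799⁻¹ ≡ 1685 (mod 3533).
x ≡ 1685×1430 ≡ 44 (mod 3533).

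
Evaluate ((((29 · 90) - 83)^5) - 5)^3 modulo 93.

29 · 90 = 2610 ≡ 6 (mod 93)
6 - 83 = -77 ≡ 16 (mod 93)
(16)^5 ≡ 1 (mod 93)
1 - 5 = -4 ≡ 89 (mod 93)
(89)^3 ≡ 29 (mod 93)

29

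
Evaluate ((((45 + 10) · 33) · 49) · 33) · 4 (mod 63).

45 + 10 = 55
55 · 33 = 1815 ≡ 51 (mod 63)
51 · 49 = 2499 ≡ 42 (mod 63)
42 · 33 = 1386 ≡ 0 (mod 63)
0 · 4 = 0

0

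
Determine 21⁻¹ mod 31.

Apply the Euclidean algorithm and back-substitute:
31 = 1*21 + 10
21 = 2*10 + 1
10 = 10*1 + 0
gcd(21, 31) = 1, so the inverse exists.
Bézout: 1 = −2*31 + 3*21.
So 21⁻¹ ≡ 3 (mod 31).

3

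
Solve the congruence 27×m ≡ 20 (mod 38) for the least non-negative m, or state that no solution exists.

12

gcd(27, 38) = 1, so a unique solution mod 38 exists.
27⁻¹ ≡ 31 (mod 38).
m ≡ 31×20 ≡ 12 (mod 38).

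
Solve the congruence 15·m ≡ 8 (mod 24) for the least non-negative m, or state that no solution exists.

gcd(15, 24) = 3, and 3 does not divide 8.
So the congruence has no solution.

no solution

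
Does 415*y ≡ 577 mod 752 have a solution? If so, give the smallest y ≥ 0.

gcd(415, 752) = 1, so a unique solution mod 752 exists.
415⁻¹ ≡ 511 (mod 752).
y ≡ 511*577 ≡ 63 (mod 752).

63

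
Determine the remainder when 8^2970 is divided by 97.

Using repeated squaring:
2970 in binary is 101110011010, i.e. 2970 = 2048 + 512 + 256 + 128 + 16 + 8 + 2.
8^1 ≡ 8 (mod 97)
8^2 ≡ 8^2 = 64 (mod 97)
8^4 ≡ 64^2 = 4096 ≡ 22 (mod 97)
8^8 ≡ 22^2 = 484 ≡ 96 (mod 97)
8^16 ≡ 96^2 = 9216 ≡ 1 (mod 97)
8^32 ≡ 1^2 = 1 (mod 97)
8^64 ≡ 1^2 = 1 (mod 97)
8^128 ≡ 1^2 = 1 (mod 97)
8^256 ≡ 1^2 = 1 (mod 97)
8^512 ≡ 1^2 = 1 (mod 97)
8^1024 ≡ 1^2 = 1 (mod 97)
8^2048 ≡ 1^2 = 1 (mod 97)
8^2970 = 8^2048 · 8^512 · 8^256 · 8^128 · 8^16 · 8^8 · 8^2 ≡ 1 · 1 · 1 · 1 · 1 · 96 · 64 (mod 97).
Accumulate the product:
1 · 1 = 1
1 · 1 = 1
1 · 1 = 1
1 · 1 = 1
1 · 96 = 96
96 · 64 = 6144 ≡ 33

33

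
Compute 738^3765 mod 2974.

738^1 ≡ 738 (mod 2974)
738^2 ≡ 738^2 = 544644 ≡ 402 (mod 2974)
738^4 ≡ 402^2 = 161604 ≡ 1008 (mod 2974)
738^8 ≡ 1008^2 = 1016064 ≡ 1930 (mod 2974)
738^16 ≡ 1930^2 = 3724900 ≡ 1452 (mod 2974)
738^32 ≡ 1452^2 = 2108304 ≡ 2712 (mod 2974)
738^64 ≡ 2712^2 = 7354944 ≡ 242 (mod 2974)
738^128 ≡ 242^2 = 58564 ≡ 2058 (mod 2974)
738^256 ≡ 2058^2 = 4235364 ≡ 388 (mod 2974)
738^512 ≡ 388^2 = 150544 ≡ 1844 (mod 2974)
738^1024 ≡ 1844^2 = 3400336 ≡ 1054 (mod 2974)
738^2048 ≡ 1054^2 = 1110916 ≡ 1614 (mod 2974)
738^3765 = 738^2048 · 738^1024 · 738^512 · 738^128 · 738^32 · 738^16 · 738^4 · 738^1 ≡ 1614 · 1054 · 1844 · 2058 · 2712 · 1452 · 1008 · 738 (mod 2974).
Accumulate the product:
1614 · 1054 = 1701156 ≡ 28
28 · 1844 = 51632 ≡ 1074
1074 · 2058 = 2210292 ≡ 610
610 · 2712 = 1654320 ≡ 776
776 · 1452 = 1126752 ≡ 2580
2580 · 1008 = 2600640 ≡ 1364
1364 · 738 = 1006632 ≡ 1420

1420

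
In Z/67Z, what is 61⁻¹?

Apply the Euclidean algorithm and back-substitute:
67 = 1·61 + 6
61 = 10·6 + 1
6 = 6·1 + 0
gcd(61, 67) = 1, so the inverse exists.
Bézout: 1 = −10·67 + 11·61.
So 61⁻¹ ≡ 11 (mod 67).

11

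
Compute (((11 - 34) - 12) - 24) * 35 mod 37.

7

11 - 34 = -23 ≡ 14 (mod 37)
14 - 12 = 2
2 - 24 = -22 ≡ 15 (mod 37)
15 * 35 = 525 ≡ 7 (mod 37)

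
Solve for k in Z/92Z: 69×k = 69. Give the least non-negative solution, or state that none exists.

gcd(69, 92) = 23, and 23 | 69, so solutions exist.
Divide through by 23: 3×k ≡ 3 mod 4.
3⁻¹ ≡ 3 (mod 4).
k ≡ 3×3 ≡ 1 (mod 4).
The smallest non-negative solution is k = 1.

1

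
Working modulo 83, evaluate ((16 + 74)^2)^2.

77

16 + 74 = 90 ≡ 7 (mod 83)
(7)^2 ≡ 49 (mod 83)
(49)^2 ≡ 77 (mod 83)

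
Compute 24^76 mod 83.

81

Compute successive squares:
76 in binary is 1001100, i.e. 76 = 64 + 8 + 4.
24^1 ≡ 24 (mod 83)
24^2 ≡ 24^2 = 576 ≡ 78 (mod 83)
24^4 ≡ 78^2 = 6084 ≡ 25 (mod 83)
24^8 ≡ 25^2 = 625 ≡ 44 (mod 83)
24^16 ≡ 44^2 = 1936 ≡ 27 (mod 83)
24^32 ≡ 27^2 = 729 ≡ 65 (mod 83)
24^64 ≡ 65^2 = 4225 ≡ 75 (mod 83)
24^76 = 24^64 · 24^8 · 24^4 ≡ 75 · 44 · 25 (mod 83).
Accumulate the product:
75 · 44 = 3300 ≡ 63
63 · 25 = 1575 ≡ 81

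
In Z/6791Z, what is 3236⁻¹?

4577

By the extended Euclidean algorithm:
6791 = 2×3236 + 319
3236 = 10×319 + 46
319 = 6×46 + 43
46 = 1×43 + 3
43 = 14×3 + 1
3 = 3×1 + 0
gcd(3236, 6791) = 1, so the inverse exists.
Back-substitute for 1:
1 = 1×43 − 14×3
  = −14×46 + 15×43
  = 15×319 − 104×46
  = −104×3236 + 1055×319
  = 1055×6791 − 2214×3236
So 3236⁻¹ ≡ −2214 ≡ 4577 (mod 6791).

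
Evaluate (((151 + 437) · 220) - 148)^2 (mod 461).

367

151 + 437 = 588 ≡ 127 (mod 461)
127 · 220 = 27940 ≡ 280 (mod 461)
280 - 148 = 132
(132)^2 ≡ 367 (mod 461)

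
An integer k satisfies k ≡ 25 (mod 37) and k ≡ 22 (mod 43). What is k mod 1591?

37⁻¹ mod 43: 37*7 ≡ 1 (mod 43), so 37⁻¹ ≡ 7.
k = 25 + 37*((22 − 25)*7 mod 43) = 25 + 37*22 = 839.

839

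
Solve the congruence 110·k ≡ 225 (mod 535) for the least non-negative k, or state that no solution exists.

gcd(110, 535) = 5, and 5 | 225, so solutions exist.
Divide through by 5: 22·k ≡ 45 (mod 107).
22⁻¹ ≡ 73 (mod 107).
k ≡ 73·45 ≡ 75 (mod 107).
The smallest non-negative solution is k = 75.

75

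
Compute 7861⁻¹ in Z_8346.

8346 = 1*7861 + 485
7861 = 16*485 + 101
485 = 4*101 + 81
101 = 1*81 + 20
81 = 4*20 + 1
20 = 20*1 + 0
gcd(7861, 8346) = 1, so the inverse exists.
Back-substitute for 1:
1 = 1*81 − 4*20
  = −4*101 + 5*81
  = 5*485 − 24*101
  = −24*7861 + 389*485
  = 389*8346 − 413*7861
So 7861⁻¹ ≡ −413 ≡ 7933 (mod 8346).

7933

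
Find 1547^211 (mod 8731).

5769

Compute successive squares:
211 in binary is 11010011, i.e. 211 = 128 + 64 + 16 + 2 + 1.
1547^1 ≡ 1547 (mod 8731)
1547^2 ≡ 1547^2 = 2393209 ≡ 915 (mod 8731)
1547^4 ≡ 915^2 = 837225 ≡ 7780 (mod 8731)
1547^8 ≡ 7780^2 = 60528400 ≡ 5108 (mod 8731)
1547^16 ≡ 5108^2 = 26091664 ≡ 3436 (mod 8731)
1547^32 ≡ 3436^2 = 11806096 ≡ 1784 (mod 8731)
1547^64 ≡ 1784^2 = 3182656 ≡ 4572 (mod 8731)
1547^128 ≡ 4572^2 = 20903184 ≡ 1170 (mod 8731)
1547^211 = 1547^128 × 1547^64 × 1547^16 × 1547^2 × 1547^1 ≡ 1170 × 4572 × 3436 × 915 × 1547 (mod 8731).
Accumulate the product:
1170 × 4572 = 5349240 ≡ 5868
5868 × 3436 = 20162448 ≡ 2569
2569 × 915 = 2350635 ≡ 1996
1996 × 1547 = 3087812 ≡ 5769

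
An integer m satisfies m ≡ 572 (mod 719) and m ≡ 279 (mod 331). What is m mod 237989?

719⁻¹ mod 331: 719·151 ≡ 1 (mod 331), so 719⁻¹ ≡ 151.
m = 572 + 719·((279 − 572)·151 mod 331) = 572 + 719·111 = 80381.

80381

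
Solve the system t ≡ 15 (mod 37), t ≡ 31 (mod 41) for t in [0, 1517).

1384

37⁻¹ mod 41: 37×10 ≡ 1 (mod 41), so 37⁻¹ ≡ 10.
t = 15 + 37×((31 − 15)×10 mod 41) = 15 + 37×37 = 1384.
Check: 1384 mod 37 = 15, 1384 mod 41 = 31. ✓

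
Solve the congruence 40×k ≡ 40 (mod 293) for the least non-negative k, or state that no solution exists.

gcd(40, 293) = 1, so a unique solution mod 293 exists.
40⁻¹ ≡ 22 (mod 293).
k ≡ 22×40 ≡ 1 (mod 293).

1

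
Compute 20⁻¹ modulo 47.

40

By the extended Euclidean algorithm:
47 = 2·20 + 7
20 = 2·7 + 6
7 = 1·6 + 1
6 = 6·1 + 0
gcd(20, 47) = 1, so the inverse exists.
Bézout: 1 = 3·47 − 7·20.
So 20⁻¹ ≡ −7 ≡ 40 (mod 47).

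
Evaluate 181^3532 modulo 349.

Compute successive squares:
3532 in binary is 110111001100, i.e. 3532 = 2048 + 1024 + 256 + 128 + 64 + 8 + 4.
181^1 ≡ 181 (mod 349)
181^2 ≡ 181^2 = 32761 ≡ 304 (mod 349)
181^4 ≡ 304^2 = 92416 ≡ 280 (mod 349)
181^8 ≡ 280^2 = 78400 ≡ 224 (mod 349)
181^16 ≡ 224^2 = 50176 ≡ 269 (mod 349)
181^32 ≡ 269^2 = 72361 ≡ 118 (mod 349)
181^64 ≡ 118^2 = 13924 ≡ 313 (mod 349)
181^128 ≡ 313^2 = 97969 ≡ 249 (mod 349)
181^256 ≡ 249^2 = 62001 ≡ 228 (mod 349)
181^512 ≡ 228^2 = 51984 ≡ 332 (mod 349)
181^1024 ≡ 332^2 = 110224 ≡ 289 (mod 349)
181^2048 ≡ 289^2 = 83521 ≡ 110 (mod 349)
181^3532 = 181^2048 · 181^1024 · 181^256 · 181^128 · 181^64 · 181^8 · 181^4 ≡ 110 · 289 · 228 · 249 · 313 · 224 · 280 (mod 349).
Accumulate the product:
110 · 289 = 31790 ≡ 31
31 · 228 = 7068 ≡ 88
88 · 249 = 21912 ≡ 274
274 · 313 = 85762 ≡ 257
257 · 224 = 57568 ≡ 332
332 · 280 = 92960 ≡ 126

126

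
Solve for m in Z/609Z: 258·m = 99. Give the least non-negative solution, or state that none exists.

gcd(258, 609) = 3, and 3 | 99, so solutions exist.
Divide through by 3: 86·m mod 203 = 33.
86⁻¹ ≡ 144 (mod 203).
m ≡ 144·33 ≡ 83 (mod 203).
The smallest non-negative solution is m = 83.

83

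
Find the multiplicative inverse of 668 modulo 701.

616

Apply the Euclidean algorithm and back-substitute:
701 = 1×668 + 33
668 = 20×33 + 8
33 = 4×8 + 1
8 = 8×1 + 0
gcd(668, 701) = 1, so the inverse exists.
Back-substitute for 1:
1 = 1×33 − 4×8
  = −4×668 + 81×33
  = 81×701 − 85×668
So 668⁻¹ ≡ −85 ≡ 616 (mod 701).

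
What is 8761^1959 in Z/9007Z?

1959 in binary is 11110100111, i.e. 1959 = 1024 + 512 + 256 + 128 + 32 + 4 + 2 + 1.
8761^1 ≡ 8761 (mod 9007)
8761^2 ≡ 8761^2 = 76755121 ≡ 6474 (mod 9007)
8761^4 ≡ 6474^2 = 41912676 ≡ 3105 (mod 9007)
8761^8 ≡ 3105^2 = 9641025 ≡ 3535 (mod 9007)
8761^16 ≡ 3535^2 = 12496225 ≡ 3516 (mod 9007)
8761^32 ≡ 3516^2 = 12362256 ≡ 4652 (mod 9007)
8761^64 ≡ 4652^2 = 21641104 ≡ 6290 (mod 9007)
8761^128 ≡ 6290^2 = 39564100 ≡ 5356 (mod 9007)
8761^256 ≡ 5356^2 = 28686736 ≡ 8448 (mod 9007)
8761^512 ≡ 8448^2 = 71368704 ≡ 6243 (mod 9007)
8761^1024 ≡ 6243^2 = 38975049 ≡ 1760 (mod 9007)
8761^1959 = 8761^1024 · 8761^512 · 8761^256 · 8761^128 · 8761^32 · 8761^4 · 8761^2 · 8761^1 ≡ 1760 · 6243 · 8448 · 5356 · 4652 · 3105 · 6474 · 8761 (mod 9007).
Accumulate the product:
1760 · 6243 = 10987680 ≡ 8147
8147 · 8448 = 68825856 ≡ 3369
3369 · 5356 = 18044364 ≡ 3343
3343 · 4652 = 15551636 ≡ 5554
5554 · 3105 = 17245170 ≡ 5772
5772 · 6474 = 37367928 ≡ 6892
6892 · 8761 = 60380812 ≡ 6891

6891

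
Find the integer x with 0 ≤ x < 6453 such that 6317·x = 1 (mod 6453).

1376

6453 = 1×6317 + 136
6317 = 46×136 + 61
136 = 2×61 + 14
61 = 4×14 + 5
14 = 2×5 + 4
5 = 1×4 + 1
4 = 4×1 + 0
gcd(6317, 6453) = 1, so the inverse exists.
Bézout: 1 = −1347×6453 + 1376×6317.
So 6317⁻¹ ≡ 1376 (mod 6453).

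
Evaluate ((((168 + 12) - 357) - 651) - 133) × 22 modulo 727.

168 + 12 = 180
180 - 357 = -177 ≡ 550 (mod 727)
550 - 651 = -101 ≡ 626 (mod 727)
626 - 133 = 493
493 × 22 = 10846 ≡ 668 (mod 727)

668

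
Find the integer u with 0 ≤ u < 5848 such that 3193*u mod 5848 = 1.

1337

By the extended Euclidean algorithm:
5848 = 1×3193 + 2655
3193 = 1×2655 + 538
2655 = 4×538 + 503
538 = 1×503 + 35
503 = 14×35 + 13
35 = 2×13 + 9
13 = 1×9 + 4
9 = 2×4 + 1
4 = 4×1 + 0
gcd(3193, 5848) = 1, so the inverse exists.
Back-substitute for 1:
1 = 1×9 − 2×4
  = −2×13 + 3×9
  = 3×35 − 8×13
  = −8×503 + 115×35
  = 115×538 − 123×503
  = −123×2655 + 607×538
  = 607×3193 − 730×2655
  = −730×5848 + 1337×3193
So 3193⁻¹ ≡ 1337 (mod 5848).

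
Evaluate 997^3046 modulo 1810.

3046 in binary is 101111100110, i.e. 3046 = 2048 + 512 + 256 + 128 + 64 + 32 + 4 + 2.
997^1 ≡ 997 (mod 1810)
997^2 ≡ 997^2 = 994009 ≡ 319 (mod 1810)
997^4 ≡ 319^2 = 101761 ≡ 401 (mod 1810)
997^8 ≡ 401^2 = 160801 ≡ 1521 (mod 1810)
997^16 ≡ 1521^2 = 2313441 ≡ 261 (mod 1810)
997^32 ≡ 261^2 = 68121 ≡ 1151 (mod 1810)
997^64 ≡ 1151^2 = 1324801 ≡ 1691 (mod 1810)
997^128 ≡ 1691^2 = 2859481 ≡ 1491 (mod 1810)
997^256 ≡ 1491^2 = 2223081 ≡ 401 (mod 1810)
997^512 ≡ 401^2 = 160801 ≡ 1521 (mod 1810)
997^1024 ≡ 1521^2 = 2313441 ≡ 261 (mod 1810)
997^2048 ≡ 261^2 = 68121 ≡ 1151 (mod 1810)
997^3046 = 997^2048 * 997^512 * 997^256 * 997^128 * 997^64 * 997^32 * 997^4 * 997^2 ≡ 1151 * 1521 * 401 * 1491 * 1691 * 1151 * 401 * 319 (mod 1810).
Accumulate the product:
1151 * 1521 = 1750671 ≡ 401
401 * 401 = 160801 ≡ 1521
1521 * 1491 = 2267811 ≡ 1691
1691 * 1691 = 2859481 ≡ 1491
1491 * 1151 = 1716141 ≡ 261
261 * 401 = 104661 ≡ 1491
1491 * 319 = 475629 ≡ 1409

1409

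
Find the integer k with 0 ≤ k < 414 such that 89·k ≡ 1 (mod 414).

414 = 4·89 + 58
89 = 1·58 + 31
58 = 1·31 + 27
31 = 1·27 + 4
27 = 6·4 + 3
4 = 1·3 + 1
3 = 3·1 + 0
gcd(89, 414) = 1, so the inverse exists.
Back-substitute for 1:
1 = 1·4 − 1·3
  = −1·27 + 7·4
  = 7·31 − 8·27
  = −8·58 + 15·31
  = 15·89 − 23·58
  = −23·414 + 107·89
So 89⁻¹ ≡ 107 (mod 414).

107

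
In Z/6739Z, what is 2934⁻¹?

3443

Run the extended Euclidean algorithm:
6739 = 2·2934 + 871
2934 = 3·871 + 321
871 = 2·321 + 229
321 = 1·229 + 92
229 = 2·92 + 45
92 = 2·45 + 2
45 = 22·2 + 1
2 = 2·1 + 0
gcd(2934, 6739) = 1, so the inverse exists.
Bézout: 1 = 1435·6739 − 3296·2934.
So 2934⁻¹ ≡ −3296 ≡ 3443 (mod 6739).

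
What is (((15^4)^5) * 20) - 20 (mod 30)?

(15)^4 ≡ 15 (mod 30)
(15)^5 ≡ 15 (mod 30)
15 * 20 = 300 ≡ 0 (mod 30)
0 - 20 = -20 ≡ 10 (mod 30)

10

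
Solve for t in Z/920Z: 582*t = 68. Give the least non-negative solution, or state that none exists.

gcd(582, 920) = 2, and 2 | 68, so solutions exist.
Divide through by 2: 291*t ≡ 34 mod 460.
291⁻¹ ≡ 411 (mod 460).
t ≡ 411*34 ≡ 174 (mod 460).
The smallest non-negative solution is t = 174.

174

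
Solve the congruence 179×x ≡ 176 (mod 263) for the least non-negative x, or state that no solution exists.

gcd(179, 263) = 1, so a unique solution mod 263 exists.
179⁻¹ ≡ 72 (mod 263).
x ≡ 72×176 ≡ 48 (mod 263).

48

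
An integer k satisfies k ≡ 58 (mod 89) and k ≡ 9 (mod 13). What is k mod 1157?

503

89⁻¹ mod 13: 89·6 ≡ 1 (mod 13), so 89⁻¹ ≡ 6.
k = 58 + 89·((9 − 58)·6 mod 13) = 58 + 89·5 = 503.
Check: 503 mod 89 = 58, 503 mod 13 = 9. ✓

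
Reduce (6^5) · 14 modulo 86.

(6)^5 ≡ 36 (mod 86)
36 · 14 = 504 ≡ 74 (mod 86)

74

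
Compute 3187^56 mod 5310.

1

56 in binary is 111000, i.e. 56 = 32 + 16 + 8.
3187^1 ≡ 3187 (mod 5310)
3187^2 ≡ 3187^2 = 10156969 ≡ 4249 (mod 5310)
3187^4 ≡ 4249^2 = 18054001 ≡ 1 (mod 5310)
3187^8 ≡ 1^2 = 1 (mod 5310)
3187^16 ≡ 1^2 = 1 (mod 5310)
3187^32 ≡ 1^2 = 1 (mod 5310)
3187^56 = 3187^32 · 3187^16 · 3187^8 ≡ 1 · 1 · 1 (mod 5310).
Accumulate the product:
1 · 1 = 1
1 · 1 = 1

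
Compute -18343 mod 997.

600

-18343 = -19×997 + 600, so -18343 ≡ 600 (mod 997).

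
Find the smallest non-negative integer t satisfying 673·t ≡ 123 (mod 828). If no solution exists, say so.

699

gcd(673, 828) = 1, so a unique solution mod 828 exists.
673⁻¹ ≡ 625 (mod 828).
t ≡ 625·123 ≡ 699 (mod 828).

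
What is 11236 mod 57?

11236 = 197×57 + 7, so 11236 ≡ 7 (mod 57).

7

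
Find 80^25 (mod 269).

By square-and-multiply:
25 in binary is 11001, i.e. 25 = 16 + 8 + 1.
80^1 ≡ 80 (mod 269)
80^2 ≡ 80^2 = 6400 ≡ 213 (mod 269)
80^4 ≡ 213^2 = 45369 ≡ 177 (mod 269)
80^8 ≡ 177^2 = 31329 ≡ 125 (mod 269)
80^16 ≡ 125^2 = 15625 ≡ 23 (mod 269)
80^25 = 80^16 * 80^8 * 80^1 ≡ 23 * 125 * 80 (mod 269).
Accumulate the product:
23 * 125 = 2875 ≡ 185
185 * 80 = 14800 ≡ 5

5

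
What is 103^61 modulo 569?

103^1 ≡ 103 (mod 569)
103^2 ≡ 103^2 = 10609 ≡ 367 (mod 569)
103^4 ≡ 367^2 = 134689 ≡ 405 (mod 569)
103^8 ≡ 405^2 = 164025 ≡ 153 (mod 569)
103^16 ≡ 153^2 = 23409 ≡ 80 (mod 569)
103^32 ≡ 80^2 = 6400 ≡ 141 (mod 569)
103^61 = 103^32 * 103^16 * 103^8 * 103^4 * 103^1 ≡ 141 * 80 * 153 * 405 * 103 (mod 569).
Accumulate the product:
141 * 80 = 11280 ≡ 469
469 * 153 = 71757 ≡ 63
63 * 405 = 25515 ≡ 479
479 * 103 = 49337 ≡ 403

403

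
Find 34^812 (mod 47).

Compute successive squares:
812 in binary is 1100101100, i.e. 812 = 512 + 256 + 32 + 8 + 4.
34^1 ≡ 34 (mod 47)
34^2 ≡ 34^2 = 1156 ≡ 28 (mod 47)
34^4 ≡ 28^2 = 784 ≡ 32 (mod 47)
34^8 ≡ 32^2 = 1024 ≡ 37 (mod 47)
34^16 ≡ 37^2 = 1369 ≡ 6 (mod 47)
34^32 ≡ 6^2 = 36 (mod 47)
34^64 ≡ 36^2 = 1296 ≡ 27 (mod 47)
34^128 ≡ 27^2 = 729 ≡ 24 (mod 47)
34^256 ≡ 24^2 = 576 ≡ 12 (mod 47)
34^512 ≡ 12^2 = 144 ≡ 3 (mod 47)
34^812 = 34^512 · 34^256 · 34^32 · 34^8 · 34^4 ≡ 3 · 12 · 36 · 37 · 32 (mod 47).
Accumulate the product:
3 · 12 = 36
36 · 36 = 1296 ≡ 27
27 · 37 = 999 ≡ 12
12 · 32 = 384 ≡ 8

8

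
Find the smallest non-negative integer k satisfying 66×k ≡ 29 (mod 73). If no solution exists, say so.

gcd(66, 73) = 1, so a unique solution mod 73 exists.
66⁻¹ ≡ 52 (mod 73).
k ≡ 52×29 ≡ 48 (mod 73).

48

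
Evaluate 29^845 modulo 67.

37

By square-and-multiply:
845 in binary is 1101001101, i.e. 845 = 512 + 256 + 64 + 8 + 4 + 1.
29^1 ≡ 29 (mod 67)
29^2 ≡ 29^2 = 841 ≡ 37 (mod 67)
29^4 ≡ 37^2 = 1369 ≡ 29 (mod 67)
29^8 ≡ 29^2 = 841 ≡ 37 (mod 67)
29^16 ≡ 37^2 = 1369 ≡ 29 (mod 67)
29^32 ≡ 29^2 = 841 ≡ 37 (mod 67)
29^64 ≡ 37^2 = 1369 ≡ 29 (mod 67)
29^128 ≡ 29^2 = 841 ≡ 37 (mod 67)
29^256 ≡ 37^2 = 1369 ≡ 29 (mod 67)
29^512 ≡ 29^2 = 841 ≡ 37 (mod 67)
29^845 = 29^512 · 29^256 · 29^64 · 29^8 · 29^4 · 29^1 ≡ 37 · 29 · 29 · 37 · 29 · 29 (mod 67).
Accumulate the product:
37 · 29 = 1073 ≡ 1
1 · 29 = 29
29 · 37 = 1073 ≡ 1
1 · 29 = 29
29 · 29 = 841 ≡ 37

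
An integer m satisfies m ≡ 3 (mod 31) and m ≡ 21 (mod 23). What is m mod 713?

251

31⁻¹ mod 23: 31×3 ≡ 1 (mod 23), so 31⁻¹ ≡ 3.
m = 3 + 31×((21 − 3)×3 mod 23) = 3 + 31×8 = 251.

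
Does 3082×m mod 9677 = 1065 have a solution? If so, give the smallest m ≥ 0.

3338

gcd(3082, 9677) = 1, so a unique solution mod 9677 exists.
3082⁻¹ ≡ 2829 (mod 9677).
m ≡ 2829×1065 ≡ 3338 (mod 9677).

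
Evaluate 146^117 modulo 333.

Using repeated squaring:
117 in binary is 1110101, i.e. 117 = 64 + 32 + 16 + 4 + 1.
146^1 ≡ 146 (mod 333)
146^2 ≡ 146^2 = 21316 ≡ 4 (mod 333)
146^4 ≡ 4^2 = 16 (mod 333)
146^8 ≡ 16^2 = 256 (mod 333)
146^16 ≡ 256^2 = 65536 ≡ 268 (mod 333)
146^32 ≡ 268^2 = 71824 ≡ 229 (mod 333)
146^64 ≡ 229^2 = 52441 ≡ 160 (mod 333)
146^117 = 146^64 · 146^32 · 146^16 · 146^4 · 146^1 ≡ 160 · 229 · 268 · 16 · 146 (mod 333).
Accumulate the product:
160 · 229 = 36640 ≡ 10
10 · 268 = 2680 ≡ 16
16 · 16 = 256
256 · 146 = 37376 ≡ 80

80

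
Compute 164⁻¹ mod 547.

547 = 3*164 + 55
164 = 2*55 + 54
55 = 1*54 + 1
54 = 54*1 + 0
gcd(164, 547) = 1, so the inverse exists.
Back-substitute for 1:
1 = 1*55 − 1*54
  = −1*164 + 3*55
  = 3*547 − 10*164
So 164⁻¹ ≡ −10 ≡ 537 (mod 547).

537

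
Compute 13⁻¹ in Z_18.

7

Run the extended Euclidean algorithm:
18 = 1×13 + 5
13 = 2×5 + 3
5 = 1×3 + 2
3 = 1×2 + 1
2 = 2×1 + 0
gcd(13, 18) = 1, so the inverse exists.
Back-substitute for 1:
1 = 1×3 − 1×2
  = −1×5 + 2×3
  = 2×13 − 5×5
  = −5×18 + 7×13
So 13⁻¹ ≡ 7 (mod 18).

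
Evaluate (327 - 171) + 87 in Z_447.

243

327 - 171 = 156
156 + 87 = 243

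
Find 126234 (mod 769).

118

126234 = 164·769 + 118, so 126234 ≡ 118 (mod 769).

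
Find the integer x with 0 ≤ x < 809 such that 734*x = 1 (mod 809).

By the extended Euclidean algorithm:
809 = 1·734 + 75
734 = 9·75 + 59
75 = 1·59 + 16
59 = 3·16 + 11
16 = 1·11 + 5
11 = 2·5 + 1
5 = 5·1 + 0
gcd(734, 809) = 1, so the inverse exists.
Bézout: 1 = −137·809 + 151·734.
So 734⁻¹ ≡ 151 (mod 809).

151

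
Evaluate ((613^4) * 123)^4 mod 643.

587

(613)^4 ≡ 463 (mod 643)
463 * 123 = 56949 ≡ 365 (mod 643)
(365)^4 ≡ 587 (mod 643)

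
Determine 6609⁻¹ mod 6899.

452

By the extended Euclidean algorithm:
6899 = 1×6609 + 290
6609 = 22×290 + 229
290 = 1×229 + 61
229 = 3×61 + 46
61 = 1×46 + 15
46 = 3×15 + 1
15 = 15×1 + 0
gcd(6609, 6899) = 1, so the inverse exists.
Bézout: 1 = −433×6899 + 452×6609.
So 6609⁻¹ ≡ 452 (mod 6899).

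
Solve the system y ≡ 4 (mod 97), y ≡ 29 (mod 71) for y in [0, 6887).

97⁻¹ mod 71: 97*41 ≡ 1 (mod 71), so 97⁻¹ ≡ 41.
y = 4 + 97*((29 − 4)*41 mod 71) = 4 + 97*31 = 3011.

3011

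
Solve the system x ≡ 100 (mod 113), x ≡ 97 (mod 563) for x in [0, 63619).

113⁻¹ mod 563: 113×284 ≡ 1 (mod 563), so 113⁻¹ ≡ 284.
x = 100 + 113×((97 − 100)×284 mod 563) = 100 + 113×274 = 31062.

31062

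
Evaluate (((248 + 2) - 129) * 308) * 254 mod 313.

13

248 + 2 = 250
250 - 129 = 121
121 * 308 = 37268 ≡ 21 (mod 313)
21 * 254 = 5334 ≡ 13 (mod 313)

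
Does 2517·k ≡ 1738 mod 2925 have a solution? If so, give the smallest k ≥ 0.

no solution

gcd(2517, 2925) = 3, and 3 does not divide 1738.
So the congruence has no solution.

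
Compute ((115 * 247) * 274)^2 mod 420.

115 * 247 = 28405 ≡ 265 (mod 420)
265 * 274 = 72610 ≡ 370 (mod 420)
(370)^2 ≡ 400 (mod 420)

400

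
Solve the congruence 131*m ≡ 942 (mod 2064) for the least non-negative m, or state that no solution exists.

858

gcd(131, 2064) = 1, so a unique solution mod 2064 exists.
131⁻¹ ≡ 1355 (mod 2064).
m ≡ 1355*942 ≡ 858 (mod 2064).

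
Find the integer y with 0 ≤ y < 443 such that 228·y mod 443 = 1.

375

Run the extended Euclidean algorithm:
443 = 1*228 + 215
228 = 1*215 + 13
215 = 16*13 + 7
13 = 1*7 + 6
7 = 1*6 + 1
6 = 6*1 + 0
gcd(228, 443) = 1, so the inverse exists.
Back-substitute for 1:
1 = 1*7 − 1*6
  = −1*13 + 2*7
  = 2*215 − 33*13
  = −33*228 + 35*215
  = 35*443 − 68*228
So 228⁻¹ ≡ −68 ≡ 375 (mod 443).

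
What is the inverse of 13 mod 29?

Run the extended Euclidean algorithm:
29 = 2·13 + 3
13 = 4·3 + 1
3 = 3·1 + 0
gcd(13, 29) = 1, so the inverse exists.
Bézout: 1 = −4·29 + 9·13.
So 13⁻¹ ≡ 9 (mod 29).

9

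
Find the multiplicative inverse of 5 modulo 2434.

487

2434 = 486*5 + 4
5 = 1*4 + 1
4 = 4*1 + 0
gcd(5, 2434) = 1, so the inverse exists.
Back-substitute for 1:
1 = 1*5 − 1*4
  = −1*2434 + 487*5
So 5⁻¹ ≡ 487 (mod 2434).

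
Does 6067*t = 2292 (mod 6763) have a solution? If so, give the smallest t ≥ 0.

3145

gcd(6067, 6763) = 1, so a unique solution mod 6763 exists.
6067⁻¹ ≡ 6248 (mod 6763).
t ≡ 6248*2292 ≡ 3145 (mod 6763).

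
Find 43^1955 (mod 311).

1955 in binary is 11110100011, i.e. 1955 = 1024 + 512 + 256 + 128 + 32 + 2 + 1.
43^1 ≡ 43 (mod 311)
43^2 ≡ 43^2 = 1849 ≡ 294 (mod 311)
43^4 ≡ 294^2 = 86436 ≡ 289 (mod 311)
43^8 ≡ 289^2 = 83521 ≡ 173 (mod 311)
43^16 ≡ 173^2 = 29929 ≡ 73 (mod 311)
43^32 ≡ 73^2 = 5329 ≡ 42 (mod 311)
43^64 ≡ 42^2 = 1764 ≡ 209 (mod 311)
43^128 ≡ 209^2 = 43681 ≡ 141 (mod 311)
43^256 ≡ 141^2 = 19881 ≡ 288 (mod 311)
43^512 ≡ 288^2 = 82944 ≡ 218 (mod 311)
43^1024 ≡ 218^2 = 47524 ≡ 252 (mod 311)
43^1955 = 43^1024 × 43^512 × 43^256 × 43^128 × 43^32 × 43^2 × 43^1 ≡ 252 × 218 × 288 × 141 × 42 × 294 × 43 (mod 311).
Accumulate the product:
252 × 218 = 54936 ≡ 200
200 × 288 = 57600 ≡ 65
65 × 141 = 9165 ≡ 146
146 × 42 = 6132 ≡ 223
223 × 294 = 65562 ≡ 252
252 × 43 = 10836 ≡ 262

262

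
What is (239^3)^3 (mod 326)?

23

(239)^3 ≡ 17 (mod 326)
(17)^3 ≡ 23 (mod 326)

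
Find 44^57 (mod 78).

Using repeated squaring:
57 in binary is 111001, i.e. 57 = 32 + 16 + 8 + 1.
44^1 ≡ 44 (mod 78)
44^2 ≡ 44^2 = 1936 ≡ 64 (mod 78)
44^4 ≡ 64^2 = 4096 ≡ 40 (mod 78)
44^8 ≡ 40^2 = 1600 ≡ 40 (mod 78)
44^16 ≡ 40^2 = 1600 ≡ 40 (mod 78)
44^32 ≡ 40^2 = 1600 ≡ 40 (mod 78)
44^57 = 44^32 × 44^16 × 44^8 × 44^1 ≡ 40 × 40 × 40 × 44 (mod 78).
Accumulate the product:
40 × 40 = 1600 ≡ 40
40 × 40 = 1600 ≡ 40
40 × 44 = 1760 ≡ 44

44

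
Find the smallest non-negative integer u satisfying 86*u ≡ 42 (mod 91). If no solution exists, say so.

28

gcd(86, 91) = 1, so a unique solution mod 91 exists.
86⁻¹ ≡ 18 (mod 91).
u ≡ 18*42 ≡ 28 (mod 91).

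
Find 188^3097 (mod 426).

14

188^1 ≡ 188 (mod 426)
188^2 ≡ 188^2 = 35344 ≡ 412 (mod 426)
188^4 ≡ 412^2 = 169744 ≡ 196 (mod 426)
188^8 ≡ 196^2 = 38416 ≡ 76 (mod 426)
188^16 ≡ 76^2 = 5776 ≡ 238 (mod 426)
188^32 ≡ 238^2 = 56644 ≡ 412 (mod 426)
188^64 ≡ 412^2 = 169744 ≡ 196 (mod 426)
188^128 ≡ 196^2 = 38416 ≡ 76 (mod 426)
188^256 ≡ 76^2 = 5776 ≡ 238 (mod 426)
188^512 ≡ 238^2 = 56644 ≡ 412 (mod 426)
188^1024 ≡ 412^2 = 169744 ≡ 196 (mod 426)
188^2048 ≡ 196^2 = 38416 ≡ 76 (mod 426)
188^3097 = 188^2048 × 188^1024 × 188^16 × 188^8 × 188^1 ≡ 76 × 196 × 238 × 76 × 188 (mod 426).
Accumulate the product:
76 × 196 = 14896 ≡ 412
412 × 238 = 98056 ≡ 76
76 × 76 = 5776 ≡ 238
238 × 188 = 44744 ≡ 14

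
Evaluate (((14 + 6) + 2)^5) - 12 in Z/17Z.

14 + 6 = 20 ≡ 3 (mod 17)
3 + 2 = 5
(5)^5 ≡ 14 (mod 17)
14 - 12 = 2

2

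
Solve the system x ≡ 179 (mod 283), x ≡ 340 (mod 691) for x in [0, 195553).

283⁻¹ mod 691: 283·398 ≡ 1 (mod 691), so 283⁻¹ ≡ 398.
x = 179 + 283·((340 − 179)·398 mod 691) = 179 + 283·506 = 143377.

143377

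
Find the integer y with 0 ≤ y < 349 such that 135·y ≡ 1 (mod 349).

106

349 = 2×135 + 79
135 = 1×79 + 56
79 = 1×56 + 23
56 = 2×23 + 10
23 = 2×10 + 3
10 = 3×3 + 1
3 = 3×1 + 0
gcd(135, 349) = 1, so the inverse exists.
Back-substitute for 1:
1 = 1×10 − 3×3
  = −3×23 + 7×10
  = 7×56 − 17×23
  = −17×79 + 24×56
  = 24×135 − 41×79
  = −41×349 + 106×135
So 135⁻¹ ≡ 106 (mod 349).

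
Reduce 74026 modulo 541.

74026 = 136*541 + 450, so 74026 ≡ 450 (mod 541).

450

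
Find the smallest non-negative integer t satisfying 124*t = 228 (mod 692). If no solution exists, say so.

gcd(124, 692) = 4, and 4 | 228, so solutions exist.
Divide through by 4: 31*t ≡ 57 (mod 173).
31⁻¹ ≡ 67 (mod 173).
t ≡ 67*57 ≡ 13 (mod 173).
The smallest non-negative solution is t = 13.

13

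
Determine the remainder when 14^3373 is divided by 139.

75

Compute successive squares:
3373 in binary is 110100101101, i.e. 3373 = 2048 + 1024 + 256 + 32 + 8 + 4 + 1.
14^1 ≡ 14 (mod 139)
14^2 ≡ 14^2 = 196 ≡ 57 (mod 139)
14^4 ≡ 57^2 = 3249 ≡ 52 (mod 139)
14^8 ≡ 52^2 = 2704 ≡ 63 (mod 139)
14^16 ≡ 63^2 = 3969 ≡ 77 (mod 139)
14^32 ≡ 77^2 = 5929 ≡ 91 (mod 139)
14^64 ≡ 91^2 = 8281 ≡ 80 (mod 139)
14^128 ≡ 80^2 = 6400 ≡ 6 (mod 139)
14^256 ≡ 6^2 = 36 (mod 139)
14^512 ≡ 36^2 = 1296 ≡ 45 (mod 139)
14^1024 ≡ 45^2 = 2025 ≡ 79 (mod 139)
14^2048 ≡ 79^2 = 6241 ≡ 125 (mod 139)
14^3373 = 14^2048 × 14^1024 × 14^256 × 14^32 × 14^8 × 14^4 × 14^1 ≡ 125 × 79 × 36 × 91 × 63 × 52 × 14 (mod 139).
Accumulate the product:
125 × 79 = 9875 ≡ 6
6 × 36 = 216 ≡ 77
77 × 91 = 7007 ≡ 57
57 × 63 = 3591 ≡ 116
116 × 52 = 6032 ≡ 55
55 × 14 = 770 ≡ 75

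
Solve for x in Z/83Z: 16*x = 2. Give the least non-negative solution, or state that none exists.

gcd(16, 83) = 1, so a unique solution mod 83 exists.
16⁻¹ ≡ 26 (mod 83).
x ≡ 26*2 ≡ 52 (mod 83).

52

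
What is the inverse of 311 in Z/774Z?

Apply the Euclidean algorithm and back-substitute:
774 = 2·311 + 152
311 = 2·152 + 7
152 = 21·7 + 5
7 = 1·5 + 2
5 = 2·2 + 1
2 = 2·1 + 0
gcd(311, 774) = 1, so the inverse exists.
Back-substitute for 1:
1 = 1·5 − 2·2
  = −2·7 + 3·5
  = 3·152 − 65·7
  = −65·311 + 133·152
  = 133·774 − 331·311
So 311⁻¹ ≡ −331 ≡ 443 (mod 774).

443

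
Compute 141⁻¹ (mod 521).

521 = 3×141 + 98
141 = 1×98 + 43
98 = 2×43 + 12
43 = 3×12 + 7
12 = 1×7 + 5
7 = 1×5 + 2
5 = 2×2 + 1
2 = 2×1 + 0
gcd(141, 521) = 1, so the inverse exists.
Back-substitute for 1:
1 = 1×5 − 2×2
  = −2×7 + 3×5
  = 3×12 − 5×7
  = −5×43 + 18×12
  = 18×98 − 41×43
  = −41×141 + 59×98
  = 59×521 − 218×141
So 141⁻¹ ≡ −218 ≡ 303 (mod 521).

303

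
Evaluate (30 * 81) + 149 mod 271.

30 * 81 = 2430 ≡ 262 (mod 271)
262 + 149 = 411 ≡ 140 (mod 271)

140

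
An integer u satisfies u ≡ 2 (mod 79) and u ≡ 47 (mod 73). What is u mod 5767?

79⁻¹ mod 73: 79×61 ≡ 1 (mod 73), so 79⁻¹ ≡ 61.
u = 2 + 79×((47 − 2)×61 mod 73) = 2 + 79×44 = 3478.

3478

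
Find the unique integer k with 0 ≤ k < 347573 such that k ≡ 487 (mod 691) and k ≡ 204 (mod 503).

104828

691⁻¹ mod 503: 691*99 ≡ 1 (mod 503), so 691⁻¹ ≡ 99.
k = 487 + 691*((204 − 487)*99 mod 503) = 487 + 691*151 = 104828.
Check: 104828 mod 691 = 487, 104828 mod 503 = 204. ✓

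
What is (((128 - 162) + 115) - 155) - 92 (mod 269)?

128 - 162 = -34 ≡ 235 (mod 269)
235 + 115 = 350 ≡ 81 (mod 269)
81 - 155 = -74 ≡ 195 (mod 269)
195 - 92 = 103

103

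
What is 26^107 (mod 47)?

15

By square-and-multiply:
26^1 ≡ 26 (mod 47)
26^2 ≡ 26^2 = 676 ≡ 18 (mod 47)
26^4 ≡ 18^2 = 324 ≡ 42 (mod 47)
26^8 ≡ 42^2 = 1764 ≡ 25 (mod 47)
26^16 ≡ 25^2 = 625 ≡ 14 (mod 47)
26^32 ≡ 14^2 = 196 ≡ 8 (mod 47)
26^64 ≡ 8^2 = 64 ≡ 17 (mod 47)
26^107 = 26^64 × 26^32 × 26^8 × 26^2 × 26^1 ≡ 17 × 8 × 25 × 18 × 26 (mod 47).
Accumulate the product:
17 × 8 = 136 ≡ 42
42 × 25 = 1050 ≡ 16
16 × 18 = 288 ≡ 6
6 × 26 = 156 ≡ 15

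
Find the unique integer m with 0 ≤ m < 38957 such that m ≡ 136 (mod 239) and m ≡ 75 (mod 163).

239⁻¹ mod 163: 239·148 ≡ 1 (mod 163), so 239⁻¹ ≡ 148.
m = 136 + 239·((75 − 136)·148 mod 163) = 136 + 239·100 = 24036.

24036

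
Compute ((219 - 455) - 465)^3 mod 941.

219 - 455 = -236 ≡ 705 (mod 941)
705 - 465 = 240
(240)^3 ≡ 710 (mod 941)

710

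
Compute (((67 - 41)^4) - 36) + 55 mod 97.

67 - 41 = 26
(26)^4 ≡ 9 (mod 97)
9 - 36 = -27 ≡ 70 (mod 97)
70 + 55 = 125 ≡ 28 (mod 97)

28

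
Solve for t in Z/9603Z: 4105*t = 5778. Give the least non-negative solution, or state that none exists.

gcd(4105, 9603) = 1, so a unique solution mod 9603 exists.
4105⁻¹ ≡ 2206 (mod 9603).
t ≡ 2206*5778 ≡ 3087 (mod 9603).

3087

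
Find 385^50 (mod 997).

Using repeated squaring:
385^1 ≡ 385 (mod 997)
385^2 ≡ 385^2 = 148225 ≡ 669 (mod 997)
385^4 ≡ 669^2 = 447561 ≡ 905 (mod 997)
385^8 ≡ 905^2 = 819025 ≡ 488 (mod 997)
385^16 ≡ 488^2 = 238144 ≡ 858 (mod 997)
385^32 ≡ 858^2 = 736164 ≡ 378 (mod 997)
385^50 = 385^32 · 385^16 · 385^2 ≡ 378 · 858 · 669 (mod 997).
Accumulate the product:
378 · 858 = 324324 ≡ 299
299 · 669 = 200031 ≡ 631

631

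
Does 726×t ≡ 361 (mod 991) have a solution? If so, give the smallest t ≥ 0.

769

gcd(726, 991) = 1, so a unique solution mod 991 exists.
726⁻¹ ≡ 359 (mod 991).
t ≡ 359×361 ≡ 769 (mod 991).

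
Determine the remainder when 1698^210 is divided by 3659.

Using repeated squaring:
210 in binary is 11010010, i.e. 210 = 128 + 64 + 16 + 2.
1698^1 ≡ 1698 (mod 3659)
1698^2 ≡ 1698^2 = 2883204 ≡ 3571 (mod 3659)
1698^4 ≡ 3571^2 = 12752041 ≡ 426 (mod 3659)
1698^8 ≡ 426^2 = 181476 ≡ 2185 (mod 3659)
1698^16 ≡ 2185^2 = 4774225 ≡ 2889 (mod 3659)
1698^32 ≡ 2889^2 = 8346321 ≡ 142 (mod 3659)
1698^64 ≡ 142^2 = 20164 ≡ 1869 (mod 3659)
1698^128 ≡ 1869^2 = 3493161 ≡ 2475 (mod 3659)
1698^210 = 1698^128 * 1698^64 * 1698^16 * 1698^2 ≡ 2475 * 1869 * 2889 * 3571 (mod 3659).
Accumulate the product:
2475 * 1869 = 4625775 ≡ 799
799 * 2889 = 2308311 ≡ 3141
3141 * 3571 = 11216511 ≡ 1676

1676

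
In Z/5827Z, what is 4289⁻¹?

Apply the Euclidean algorithm and back-substitute:
5827 = 1·4289 + 1538
4289 = 2·1538 + 1213
1538 = 1·1213 + 325
1213 = 3·325 + 238
325 = 1·238 + 87
238 = 2·87 + 64
87 = 1·64 + 23
64 = 2·23 + 18
23 = 1·18 + 5
18 = 3·5 + 3
5 = 1·3 + 2
3 = 1·2 + 1
2 = 2·1 + 0
gcd(4289, 5827) = 1, so the inverse exists.
Back-substitute for 1:
1 = 1·3 − 1·2
  = −1·5 + 2·3
  = 2·18 − 7·5
  = −7·23 + 9·18
  = 9·64 − 25·23
  = −25·87 + 34·64
  = 34·238 − 93·87
  = −93·325 + 127·238
  = 127·1213 − 474·325
  = −474·1538 + 601·1213
  = 601·4289 − 1676·1538
  = −1676·5827 + 2277·4289
So 4289⁻¹ ≡ 2277 (mod 5827).

2277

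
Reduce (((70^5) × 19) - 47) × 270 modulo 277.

229

(70)^5 ≡ 7 (mod 277)
7 × 19 = 133
133 - 47 = 86
86 × 270 = 23220 ≡ 229 (mod 277)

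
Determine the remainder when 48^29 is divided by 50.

Using repeated squaring:
29 in binary is 11101, i.e. 29 = 16 + 8 + 4 + 1.
48^1 ≡ 48 (mod 50)
48^2 ≡ 48^2 = 2304 ≡ 4 (mod 50)
48^4 ≡ 4^2 = 16 (mod 50)
48^8 ≡ 16^2 = 256 ≡ 6 (mod 50)
48^16 ≡ 6^2 = 36 (mod 50)
48^29 = 48^16 × 48^8 × 48^4 × 48^1 ≡ 36 × 6 × 16 × 48 (mod 50).
Accumulate the product:
36 × 6 = 216 ≡ 16
16 × 16 = 256 ≡ 6
6 × 48 = 288 ≡ 38

38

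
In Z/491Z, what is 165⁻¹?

369

491 = 2·165 + 161
165 = 1·161 + 4
161 = 40·4 + 1
4 = 4·1 + 0
gcd(165, 491) = 1, so the inverse exists.
Back-substitute for 1:
1 = 1·161 − 40·4
  = −40·165 + 41·161
  = 41·491 − 122·165
So 165⁻¹ ≡ −122 ≡ 369 (mod 491).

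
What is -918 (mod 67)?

20

-918 = -14×67 + 20, so -918 ≡ 20 (mod 67).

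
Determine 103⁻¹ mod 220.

47

Run the extended Euclidean algorithm:
220 = 2×103 + 14
103 = 7×14 + 5
14 = 2×5 + 4
5 = 1×4 + 1
4 = 4×1 + 0
gcd(103, 220) = 1, so the inverse exists.
Back-substitute for 1:
1 = 1×5 − 1×4
  = −1×14 + 3×5
  = 3×103 − 22×14
  = −22×220 + 47×103
So 103⁻¹ ≡ 47 (mod 220).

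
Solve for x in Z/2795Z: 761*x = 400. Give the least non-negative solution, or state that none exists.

85

gcd(761, 2795) = 1, so a unique solution mod 2795 exists.
761⁻¹ ≡ 1796 (mod 2795).
x ≡ 1796*400 ≡ 85 (mod 2795).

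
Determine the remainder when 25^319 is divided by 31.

319 in binary is 100111111, i.e. 319 = 256 + 32 + 16 + 8 + 4 + 2 + 1.
25^1 ≡ 25 (mod 31)
25^2 ≡ 25^2 = 625 ≡ 5 (mod 31)
25^4 ≡ 5^2 = 25 (mod 31)
25^8 ≡ 25^2 = 625 ≡ 5 (mod 31)
25^16 ≡ 5^2 = 25 (mod 31)
25^32 ≡ 25^2 = 625 ≡ 5 (mod 31)
25^64 ≡ 5^2 = 25 (mod 31)
25^128 ≡ 25^2 = 625 ≡ 5 (mod 31)
25^256 ≡ 5^2 = 25 (mod 31)
25^319 = 25^256 * 25^32 * 25^16 * 25^8 * 25^4 * 25^2 * 25^1 ≡ 25 * 5 * 25 * 5 * 25 * 5 * 25 (mod 31).
Accumulate the product:
25 * 5 = 125 ≡ 1
1 * 25 = 25
25 * 5 = 125 ≡ 1
1 * 25 = 25
25 * 5 = 125 ≡ 1
1 * 25 = 25

25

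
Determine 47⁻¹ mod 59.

54

59 = 1·47 + 12
47 = 3·12 + 11
12 = 1·11 + 1
11 = 11·1 + 0
gcd(47, 59) = 1, so the inverse exists.
Bézout: 1 = 4·59 − 5·47.
So 47⁻¹ ≡ −5 ≡ 54 (mod 59).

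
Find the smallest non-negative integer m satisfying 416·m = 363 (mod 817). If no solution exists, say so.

gcd(416, 817) = 1, so a unique solution mod 817 exists.
416⁻¹ ≡ 218 (mod 817).
m ≡ 218·363 ≡ 702 (mod 817).

702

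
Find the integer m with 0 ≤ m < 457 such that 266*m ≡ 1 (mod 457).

457 = 1·266 + 191
266 = 1·191 + 75
191 = 2·75 + 41
75 = 1·41 + 34
41 = 1·34 + 7
34 = 4·7 + 6
7 = 1·6 + 1
6 = 6·1 + 0
gcd(266, 457) = 1, so the inverse exists.
Back-substitute for 1:
1 = 1·7 − 1·6
  = −1·34 + 5·7
  = 5·41 − 6·34
  = −6·75 + 11·41
  = 11·191 − 28·75
  = −28·266 + 39·191
  = 39·457 − 67·266
So 266⁻¹ ≡ −67 ≡ 390 (mod 457).

390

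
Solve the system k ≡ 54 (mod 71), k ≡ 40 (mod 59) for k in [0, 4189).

71⁻¹ mod 59: 71*5 ≡ 1 (mod 59), so 71⁻¹ ≡ 5.
k = 54 + 71*((40 − 54)*5 mod 59) = 54 + 71*48 = 3462.

3462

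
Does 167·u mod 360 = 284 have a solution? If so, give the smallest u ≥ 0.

gcd(167, 360) = 1, so a unique solution mod 360 exists.
167⁻¹ ≡ 263 (mod 360).
u ≡ 263·284 ≡ 172 (mod 360).

172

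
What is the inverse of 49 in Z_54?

43

Apply the Euclidean algorithm and back-substitute:
54 = 1×49 + 5
49 = 9×5 + 4
5 = 1×4 + 1
4 = 4×1 + 0
gcd(49, 54) = 1, so the inverse exists.
Back-substitute for 1:
1 = 1×5 − 1×4
  = −1×49 + 10×5
  = 10×54 − 11×49
So 49⁻¹ ≡ −11 ≡ 43 (mod 54).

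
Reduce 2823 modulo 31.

2

2823 = 91·31 + 2, so 2823 ≡ 2 (mod 31).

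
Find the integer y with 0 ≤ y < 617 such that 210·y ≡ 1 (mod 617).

617 = 2·210 + 197
210 = 1·197 + 13
197 = 15·13 + 2
13 = 6·2 + 1
2 = 2·1 + 0
gcd(210, 617) = 1, so the inverse exists.
Back-substitute for 1:
1 = 1·13 − 6·2
  = −6·197 + 91·13
  = 91·210 − 97·197
  = −97·617 + 285·210
So 210⁻¹ ≡ 285 (mod 617).

285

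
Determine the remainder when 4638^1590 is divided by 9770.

Using repeated squaring:
1590 in binary is 11000110110, i.e. 1590 = 1024 + 512 + 32 + 16 + 4 + 2.
4638^1 ≡ 4638 (mod 9770)
4638^2 ≡ 4638^2 = 21511044 ≡ 7274 (mod 9770)
4638^4 ≡ 7274^2 = 52911076 ≡ 6526 (mod 9770)
4638^8 ≡ 6526^2 = 42588676 ≡ 1246 (mod 9770)
4638^16 ≡ 1246^2 = 1552516 ≡ 8856 (mod 9770)
4638^32 ≡ 8856^2 = 78428736 ≡ 4946 (mod 9770)
4638^64 ≡ 4946^2 = 24462916 ≡ 8606 (mod 9770)
4638^128 ≡ 8606^2 = 74063236 ≡ 6636 (mod 9770)
4638^256 ≡ 6636^2 = 44036496 ≡ 3106 (mod 9770)
4638^512 ≡ 3106^2 = 9647236 ≡ 4246 (mod 9770)
4638^1024 ≡ 4246^2 = 18028516 ≡ 2866 (mod 9770)
4638^1590 = 4638^1024 × 4638^512 × 4638^32 × 4638^16 × 4638^4 × 4638^2 ≡ 2866 × 4246 × 4946 × 8856 × 6526 × 7274 (mod 9770).
Accumulate the product:
2866 × 4246 = 12169036 ≡ 5386
5386 × 4946 = 26639156 ≡ 6136
6136 × 8856 = 54340416 ≡ 9446
9446 × 6526 = 61644596 ≡ 5666
5666 × 7274 = 41214484 ≡ 4624

4624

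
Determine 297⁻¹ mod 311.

111

By the extended Euclidean algorithm:
311 = 1·297 + 14
297 = 21·14 + 3
14 = 4·3 + 2
3 = 1·2 + 1
2 = 2·1 + 0
gcd(297, 311) = 1, so the inverse exists.
Back-substitute for 1:
1 = 1·3 − 1·2
  = −1·14 + 5·3
  = 5·297 − 106·14
  = −106·311 + 111·297
So 297⁻¹ ≡ 111 (mod 311).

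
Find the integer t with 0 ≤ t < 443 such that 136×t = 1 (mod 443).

329

Apply the Euclidean algorithm and back-substitute:
443 = 3×136 + 35
136 = 3×35 + 31
35 = 1×31 + 4
31 = 7×4 + 3
4 = 1×3 + 1
3 = 3×1 + 0
gcd(136, 443) = 1, so the inverse exists.
Back-substitute for 1:
1 = 1×4 − 1×3
  = −1×31 + 8×4
  = 8×35 − 9×31
  = −9×136 + 35×35
  = 35×443 − 114×136
So 136⁻¹ ≡ −114 ≡ 329 (mod 443).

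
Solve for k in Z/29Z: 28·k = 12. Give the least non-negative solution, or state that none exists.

17

gcd(28, 29) = 1, so a unique solution mod 29 exists.
28⁻¹ ≡ 28 (mod 29).
k ≡ 28·12 ≡ 17 (mod 29).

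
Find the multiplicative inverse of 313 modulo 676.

Apply the Euclidean algorithm and back-substitute:
676 = 2×313 + 50
313 = 6×50 + 13
50 = 3×13 + 11
13 = 1×11 + 2
11 = 5×2 + 1
2 = 2×1 + 0
gcd(313, 676) = 1, so the inverse exists.
Bézout: 1 = 144×676 − 311×313.
So 313⁻¹ ≡ −311 ≡ 365 (mod 676).

365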